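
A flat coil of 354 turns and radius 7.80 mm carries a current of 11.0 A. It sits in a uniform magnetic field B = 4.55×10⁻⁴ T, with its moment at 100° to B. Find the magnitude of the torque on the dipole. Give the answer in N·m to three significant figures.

τ ≈ 3.34×10⁻⁴ N·m

m = NIA = NIπa² = 354·(11.0)·π·(0.00780)² = 0.7443 A·m².
Torque on a magnetic dipole: τ = mB sinθ.
τ = (0.7443)(4.55×10⁻⁴)·sin100° = 3.335×10⁻⁴ N·m.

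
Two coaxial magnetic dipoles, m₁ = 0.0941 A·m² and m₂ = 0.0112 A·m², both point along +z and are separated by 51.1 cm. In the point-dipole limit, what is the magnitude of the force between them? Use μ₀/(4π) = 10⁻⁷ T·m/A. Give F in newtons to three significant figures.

On-axis B of dipole 1: B = (μ₀/4π)·2m₁/r³. Force on dipole 2: F = m₂·dB/dr.
dB/dr = −(μ₀/4π)·6m₁/r⁴, so |F| = (μ₀/4π)·6m₁m₂/r⁴.
F = 6(10⁻⁷)(0.0941)(0.0112)/(0.511)⁴ = 9.274×10⁻⁹ N.

F ≈ 9.27×10⁻⁹ N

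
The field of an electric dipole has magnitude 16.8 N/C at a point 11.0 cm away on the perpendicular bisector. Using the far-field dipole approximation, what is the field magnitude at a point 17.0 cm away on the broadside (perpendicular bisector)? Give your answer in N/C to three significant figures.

Dipole fields scale as 1/r³ in the far field; the geometry is the same at both points.
E₂ = E₁ · (r₁/r₂)³ = 16.8 · (11.0/17.0)³.
(r₁/r₂)³ = (0.6471)³ = 0.2709.
E₂ ≈ 4.551 N/C.

E ≈ 4.55 N/C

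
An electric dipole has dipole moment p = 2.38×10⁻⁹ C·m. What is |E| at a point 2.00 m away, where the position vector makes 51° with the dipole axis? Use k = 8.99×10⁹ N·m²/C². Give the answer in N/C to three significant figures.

At angle θ the dipole field magnitude is E = (kp/r³)·√(1 + 3cos²θ).
kp/r³ = (8.99×10⁹)(2.38×10⁻⁹) / (2.00)³ = 2.675 N/C.
√(1 + 3cos²51°) = √(1 + 3·0.3960) = √2.1881 ≈ 1.4792.
E ≈ 2.675 × 1.479 = 3.956 N/C.

E ≈ 3.96 N/C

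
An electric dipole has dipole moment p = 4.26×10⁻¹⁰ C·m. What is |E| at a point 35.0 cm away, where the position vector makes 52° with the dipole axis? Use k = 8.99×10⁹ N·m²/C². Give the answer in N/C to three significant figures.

E ≈ 131 N/C

At angle θ the dipole field magnitude is E = (kp/r³)·√(1 + 3cos²θ).
kp/r³ = (8.99×10⁹)(4.26×10⁻¹⁰) / (0.350)³ = 89.32 N/C.
√(1 + 3cos²52°) = √(1 + 3·0.3790) = √2.1371 ≈ 1.4619.
E ≈ 89.32 × 1.462 = 130.6 N/C.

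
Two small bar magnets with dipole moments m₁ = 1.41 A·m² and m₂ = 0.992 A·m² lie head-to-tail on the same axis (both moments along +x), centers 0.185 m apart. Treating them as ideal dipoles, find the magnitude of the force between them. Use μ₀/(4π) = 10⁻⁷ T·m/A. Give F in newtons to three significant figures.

On-axis B of dipole 1: B = (μ₀/4π)·2m₁/r³. Force on dipole 2: F = m₂·dB/dr.
dB/dr = −(μ₀/4π)·6m₁/r⁴, so |F| = (μ₀/4π)·6m₁m₂/r⁴.
F = 6(10⁻⁷)(1.41)(0.992)/(0.185)⁴ = 7.165×10⁻⁴ N.

F ≈ 7.16×10⁻⁴ N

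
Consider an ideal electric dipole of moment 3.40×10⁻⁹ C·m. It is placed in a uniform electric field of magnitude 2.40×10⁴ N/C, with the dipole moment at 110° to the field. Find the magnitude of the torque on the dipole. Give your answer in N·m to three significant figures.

τ ≈ 7.67×10⁻⁵ N·m

Torque on an electric dipole: τ = pE sinθ.
τ = (3.40×10⁻⁹)(2.40×10⁴)·sin110° = 7.668×10⁻⁵ N·m.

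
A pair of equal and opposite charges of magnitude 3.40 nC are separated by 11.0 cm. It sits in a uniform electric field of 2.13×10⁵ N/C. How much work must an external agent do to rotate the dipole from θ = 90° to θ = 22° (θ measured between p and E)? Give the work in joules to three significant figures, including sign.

Dipole moment p = qd = (3.40×10⁻⁹ C)(0.110 m) = 3.74×10⁻¹⁰ C·m.
W_ext = ΔU = U(θ₂) − U(θ₁) = −pE cosθ₂ − (−pE cosθ₁) = pE(cosθ₁ − cosθ₂).
W = (3.74×10⁻¹⁰)(2.13×10⁵)·(cos90° − cos22°) = (7.966×10⁻⁵)·(-0.9272) = -7.386×10⁻⁵ J.

W ≈ -7.39×10⁻⁵ J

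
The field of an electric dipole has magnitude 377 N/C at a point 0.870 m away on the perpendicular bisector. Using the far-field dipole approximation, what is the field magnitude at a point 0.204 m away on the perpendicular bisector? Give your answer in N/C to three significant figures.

Dipole fields scale as 1/r³ in the far field; the geometry is the same at both points.
E₂ = E₁ · (r₁/r₂)³ = 377 · (0.870/0.204)³.
(r₁/r₂)³ = (4.265)³ = 77.57.
E₂ ≈ 2.924×10⁴ N/C.

E ≈ 2.92×10⁴ N/C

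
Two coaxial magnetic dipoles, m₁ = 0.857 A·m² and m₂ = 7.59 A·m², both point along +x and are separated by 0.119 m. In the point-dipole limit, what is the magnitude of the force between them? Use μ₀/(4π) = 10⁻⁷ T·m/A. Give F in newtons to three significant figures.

On-axis B of dipole 1: B = (μ₀/4π)·2m₁/r³. Force on dipole 2: F = m₂·dB/dr.
dB/dr = −(μ₀/4π)·6m₁/r⁴, so |F| = (μ₀/4π)·6m₁m₂/r⁴.
F = 6(10⁻⁷)(0.857)(7.59)/(0.119)⁴ = 0.01946 N.

F ≈ 0.0195 N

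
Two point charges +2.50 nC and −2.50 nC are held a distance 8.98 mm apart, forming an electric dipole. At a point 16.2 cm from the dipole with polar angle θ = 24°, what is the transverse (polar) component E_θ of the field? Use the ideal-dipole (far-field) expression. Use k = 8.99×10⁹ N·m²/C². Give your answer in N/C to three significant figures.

E_θ ≈ 19.3 N/C

Dipole moment p = qd = (2.50×10⁻⁹ C)(0.00898 m) = 2.245×10⁻¹¹ C·m.
For a dipole, E_θ = (kp sinθ)/r³.
kp/r³ = (8.99×10⁹)(2.245×10⁻¹¹)/(0.162)³ = 47.47 N/C.
E_θ = 47.47·sin24° = 19.31 N/C.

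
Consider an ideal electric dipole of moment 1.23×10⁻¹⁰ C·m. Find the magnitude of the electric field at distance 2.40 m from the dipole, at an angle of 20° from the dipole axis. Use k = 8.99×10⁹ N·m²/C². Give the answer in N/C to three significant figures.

E ≈ 0.153 N/C

At angle θ the dipole field magnitude is E = (kp/r³)·√(1 + 3cos²θ).
kp/r³ = (8.99×10⁹)(1.23×10⁻¹⁰) / (2.40)³ = 0.07999 N/C.
√(1 + 3cos²20°) = √(1 + 3·0.8830) = √3.6491 ≈ 1.9103.
E ≈ 0.07999 × 1.910 = 0.1528 N/C.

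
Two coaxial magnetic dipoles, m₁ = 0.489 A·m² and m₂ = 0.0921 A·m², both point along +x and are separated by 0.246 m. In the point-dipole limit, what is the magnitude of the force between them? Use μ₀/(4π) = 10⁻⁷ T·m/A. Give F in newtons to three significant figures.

F ≈ 7.38×10⁻⁶ N

On-axis B of dipole 1: B = (μ₀/4π)·2m₁/r³. Force on dipole 2: F = m₂·dB/dr.
dB/dr = −(μ₀/4π)·6m₁/r⁴, so |F| = (μ₀/4π)·6m₁m₂/r⁴.
F = 6(10⁻⁷)(0.489)(0.0921)/(0.246)⁴ = 7.379×10⁻⁶ N.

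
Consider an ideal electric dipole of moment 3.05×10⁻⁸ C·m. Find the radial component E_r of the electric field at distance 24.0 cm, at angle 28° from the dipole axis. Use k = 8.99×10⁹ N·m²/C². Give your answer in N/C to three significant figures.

For a dipole, E_r = (2kp cosθ)/r³.
kp/r³ = (8.99×10⁹)(3.05×10⁻⁸)/(0.240)³ = 1.983×10⁴ N/C.
E_r = 2·1.983×10⁴·cos28° = 3.503×10⁴ N/C.

E_r ≈ 3.50×10⁴ N/C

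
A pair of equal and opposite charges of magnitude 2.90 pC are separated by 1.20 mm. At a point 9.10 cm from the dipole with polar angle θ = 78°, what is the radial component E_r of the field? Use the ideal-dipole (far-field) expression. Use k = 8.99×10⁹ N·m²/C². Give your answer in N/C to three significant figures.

Dipole moment p = qd = (2.90×10⁻¹² C)(0.00120 m) = 3.48×10⁻¹⁵ C·m.
For a dipole, E_r = (2kp cosθ)/r³.
kp/r³ = (8.99×10⁹)(3.48×10⁻¹⁵)/(0.0910)³ = 0.04152 N/C.
E_r = 2·0.04152·cos78° = 0.01726 N/C.

E_r ≈ 0.0173 N/C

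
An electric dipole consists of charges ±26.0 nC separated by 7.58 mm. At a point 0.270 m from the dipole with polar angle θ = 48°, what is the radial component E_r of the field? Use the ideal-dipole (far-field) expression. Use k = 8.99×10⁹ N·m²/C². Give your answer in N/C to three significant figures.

E_r ≈ 120 N/C

Dipole moment p = qd = (2.60×10⁻⁸ C)(0.00758 m) = 1.971×10⁻¹⁰ C·m.
For a dipole, E_r = (2kp cosθ)/r³.
kp/r³ = (8.99×10⁹)(1.971×10⁻¹⁰)/(0.270)³ = 90.02 N/C.
E_r = 2·90.02·cos48° = 120.5 N/C.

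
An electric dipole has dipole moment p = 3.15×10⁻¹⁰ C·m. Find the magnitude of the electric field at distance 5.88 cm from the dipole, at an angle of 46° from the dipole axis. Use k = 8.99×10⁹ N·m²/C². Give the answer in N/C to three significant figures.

At angle θ the dipole field magnitude is E = (kp/r³)·√(1 + 3cos²θ).
kp/r³ = (8.99×10⁹)(3.15×10⁻¹⁰) / (0.0588)³ = 1.393×10⁴ N/C.
√(1 + 3cos²46°) = √(1 + 3·0.4826) = √2.4477 ≈ 1.5645.
E ≈ 1.393×10⁴ × 1.564 = 2.179×10⁴ N/C.

E ≈ 2.18×10⁴ N/C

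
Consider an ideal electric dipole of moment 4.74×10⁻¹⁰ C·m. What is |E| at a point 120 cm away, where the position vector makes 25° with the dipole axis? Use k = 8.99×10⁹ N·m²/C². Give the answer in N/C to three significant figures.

At angle θ the dipole field magnitude is E = (kp/r³)·√(1 + 3cos²θ).
kp/r³ = (8.99×10⁹)(4.74×10⁻¹⁰) / (1.20)³ = 2.466 N/C.
√(1 + 3cos²25°) = √(1 + 3·0.8214) = √3.4642 ≈ 1.8612.
E ≈ 2.466 × 1.861 = 4.590 N/C.

E ≈ 4.59 N/C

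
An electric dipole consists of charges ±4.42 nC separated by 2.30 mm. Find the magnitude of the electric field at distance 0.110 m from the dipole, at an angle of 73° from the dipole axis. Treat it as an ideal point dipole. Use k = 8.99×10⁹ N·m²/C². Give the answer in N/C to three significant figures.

E ≈ 77.0 N/C

Dipole moment p = qd = (4.42×10⁻⁹ C)(0.00230 m) = 1.017×10⁻¹¹ C·m.
At angle θ the dipole field magnitude is E = (kp/r³)·√(1 + 3cos²θ).
kp/r³ = (8.99×10⁹)(1.017×10⁻¹¹) / (0.110)³ = 68.69 N/C.
√(1 + 3cos²73°) = √(1 + 3·0.0855) = √1.2564 ≈ 1.1209.
E ≈ 68.69 × 1.121 = 77.00 N/C.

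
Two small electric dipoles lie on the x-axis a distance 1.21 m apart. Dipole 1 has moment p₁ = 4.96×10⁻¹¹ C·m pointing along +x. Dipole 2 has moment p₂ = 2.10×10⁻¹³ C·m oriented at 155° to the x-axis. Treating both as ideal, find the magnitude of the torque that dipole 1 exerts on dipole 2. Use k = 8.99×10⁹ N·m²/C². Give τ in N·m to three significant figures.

τ ≈ 4.47×10⁻¹⁴ N·m

The second dipole sits on the axis of the first, so the field there is axial: E₁ = 2kp₁/r³ along +x.
E₁ = 2(8.99×10⁹)(4.96×10⁻¹¹)/(1.21)³ = 0.5034 N/C.
Torque on the second dipole: τ = p₂ E₁ sinθ.
τ = (2.10×10⁻¹³)(0.5034)·sin155° = 4.468×10⁻¹⁴ N·m.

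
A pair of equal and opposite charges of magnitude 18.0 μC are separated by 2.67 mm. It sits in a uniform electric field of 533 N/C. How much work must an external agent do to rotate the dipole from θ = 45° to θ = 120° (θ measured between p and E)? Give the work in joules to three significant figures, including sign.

W ≈ 3.09×10⁻⁵ J

Dipole moment p = qd = (1.80×10⁻⁵ C)(0.00267 m) = 4.806×10⁻⁸ C·m.
W_ext = ΔU = U(θ₂) − U(θ₁) = −pE cosθ₂ − (−pE cosθ₁) = pE(cosθ₁ − cosθ₂).
W = (4.806×10⁻⁸)(533)·(cos45° − cos120°) = (2.562×10⁻⁵)·(+1.2071) = 3.092×10⁻⁵ J.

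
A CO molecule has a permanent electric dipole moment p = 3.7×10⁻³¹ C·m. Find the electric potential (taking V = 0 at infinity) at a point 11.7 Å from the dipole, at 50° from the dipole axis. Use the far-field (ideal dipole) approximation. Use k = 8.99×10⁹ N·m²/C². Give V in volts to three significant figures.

The dipole potential is V = kp cosθ / r².
V = (8.99×10⁹)(3.70×10⁻³¹)·cos50° / (1.17×10⁻⁹)² = 0.001562 V.

V ≈ 0.00156 V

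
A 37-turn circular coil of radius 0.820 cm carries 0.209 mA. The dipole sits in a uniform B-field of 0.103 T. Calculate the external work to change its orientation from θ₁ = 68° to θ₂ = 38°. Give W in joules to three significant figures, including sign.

W ≈ -6.96×10⁻⁸ J

m = NIA = NIπa² = 37·(2.09×10⁻⁴)·π·(0.00820)² = 1.634×10⁻⁶ A·m².
W_ext = ΔU = −mB cosθ₂ + mB cosθ₁ = mB(cosθ₁ − cosθ₂).
W = (1.634×10⁻⁶)(0.103)·(cos68° − cos38°) = (1.683×10⁻⁷)·(-0.4134) = -6.958×10⁻⁸ J.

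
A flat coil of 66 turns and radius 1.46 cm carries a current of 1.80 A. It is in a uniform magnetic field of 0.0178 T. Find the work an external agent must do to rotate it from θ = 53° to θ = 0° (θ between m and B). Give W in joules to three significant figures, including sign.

m = NIA = NIπa² = 66·(1.80)·π·(0.0146)² = 0.07956 A·m².
W_ext = ΔU = −mB cosθ₂ + mB cosθ₁ = mB(cosθ₁ − cosθ₂).
W = (0.07956)(0.0178)·(cos53° − cos0°) = (0.001416)·(-0.3982) = -5.639×10⁻⁴ J.

W ≈ -5.64×10⁻⁴ J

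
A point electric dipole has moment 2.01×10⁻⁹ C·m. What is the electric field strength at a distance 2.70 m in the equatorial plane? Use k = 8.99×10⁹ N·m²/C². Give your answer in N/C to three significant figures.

In the equatorial plane E = kp/r³.
E = (8.99×10⁹)(2.01×10⁻⁹) / (2.70)³ = 0.9180 N/C.

E ≈ 0.918 N/C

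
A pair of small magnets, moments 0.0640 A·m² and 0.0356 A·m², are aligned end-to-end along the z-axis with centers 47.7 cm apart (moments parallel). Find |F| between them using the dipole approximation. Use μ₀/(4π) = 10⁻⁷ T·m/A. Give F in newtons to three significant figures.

On-axis B of dipole 1: B = (μ₀/4π)·2m₁/r³. Force on dipole 2: F = m₂·dB/dr.
dB/dr = −(μ₀/4π)·6m₁/r⁴, so |F| = (μ₀/4π)·6m₁m₂/r⁴.
F = 6(10⁻⁷)(0.0640)(0.0356)/(0.477)⁴ = 2.641×10⁻⁸ N.

F ≈ 2.64×10⁻⁸ N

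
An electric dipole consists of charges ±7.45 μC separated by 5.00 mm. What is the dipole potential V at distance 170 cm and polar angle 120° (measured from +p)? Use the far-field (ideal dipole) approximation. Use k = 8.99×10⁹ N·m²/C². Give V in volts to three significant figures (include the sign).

Dipole moment p = qd = (7.45×10⁻⁶ C)(0.00500 m) = 3.725×10⁻⁸ C·m.
The dipole potential is V = kp cosθ / r².
V = (8.99×10⁹)(3.725×10⁻⁸)·cos120° / (1.70)² = -57.94 V.

V ≈ -57.9 V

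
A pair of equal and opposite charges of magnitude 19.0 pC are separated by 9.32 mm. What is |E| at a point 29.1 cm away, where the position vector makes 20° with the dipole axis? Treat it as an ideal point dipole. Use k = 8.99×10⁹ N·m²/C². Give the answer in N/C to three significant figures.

E ≈ 0.123 N/C

Dipole moment p = qd = (1.90×10⁻¹¹ C)(0.00932 m) = 1.771×10⁻¹³ C·m.
At angle θ the dipole field magnitude is E = (kp/r³)·√(1 + 3cos²θ).
kp/r³ = (8.99×10⁹)(1.771×10⁻¹³) / (0.291)³ = 0.06461 N/C.
√(1 + 3cos²20°) = √(1 + 3·0.8830) = √3.6491 ≈ 1.9103.
E ≈ 0.06461 × 1.910 = 0.1234 N/C.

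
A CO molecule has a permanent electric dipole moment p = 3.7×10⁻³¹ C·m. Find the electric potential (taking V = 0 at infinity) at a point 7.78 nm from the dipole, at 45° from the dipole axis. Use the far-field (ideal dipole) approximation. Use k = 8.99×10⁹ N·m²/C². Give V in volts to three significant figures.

The dipole potential is V = kp cosθ / r².
V = (8.99×10⁹)(3.70×10⁻³¹)·cos45° / (7.78×10⁻⁹)² = 3.886×10⁻⁵ V.

V ≈ 3.89×10⁻⁵ V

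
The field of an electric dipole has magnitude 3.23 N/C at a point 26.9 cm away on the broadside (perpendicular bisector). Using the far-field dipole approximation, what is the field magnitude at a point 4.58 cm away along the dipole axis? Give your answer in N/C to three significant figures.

Dipole fields scale as 1/r³ in the far field.
The axial field is twice the equatorial field at the same r, so the geometry factor is 2/1.
E₂ = E₁ · (2/1) · (r₁/r₂)³ = 3.23 · 2 · (26.9/4.58)³.
(r₁/r₂)³ = (5.873)³ = 202.6.
E₂ ≈ 1309 N/C.

E ≈ 1310 N/C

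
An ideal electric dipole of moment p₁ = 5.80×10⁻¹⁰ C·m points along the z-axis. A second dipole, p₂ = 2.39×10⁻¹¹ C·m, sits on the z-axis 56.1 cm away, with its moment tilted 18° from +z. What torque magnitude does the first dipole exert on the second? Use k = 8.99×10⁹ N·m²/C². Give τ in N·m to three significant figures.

τ ≈ 4.36×10⁻¹⁰ N·m

The second dipole sits on the axis of the first, so the field there is axial: E₁ = 2kp₁/r³ along +z.
E₁ = 2(8.99×10⁹)(5.80×10⁻¹⁰)/(0.561)³ = 59.06 N/C.
Torque on the second dipole: τ = p₂ E₁ sinθ.
τ = (2.39×10⁻¹¹)(59.06)·sin18° = 4.362×10⁻¹⁰ N·m.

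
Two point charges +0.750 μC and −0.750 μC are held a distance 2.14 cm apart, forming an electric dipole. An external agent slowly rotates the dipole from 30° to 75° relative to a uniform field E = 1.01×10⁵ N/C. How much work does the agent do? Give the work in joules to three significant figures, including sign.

W ≈ 9.84×10⁻⁴ J

Dipole moment p = qd = (7.50×10⁻⁷ C)(0.0214 m) = 1.605×10⁻⁸ C·m.
W_ext = ΔU = U(θ₂) − U(θ₁) = −pE cosθ₂ − (−pE cosθ₁) = pE(cosθ₁ − cosθ₂).
W = (1.605×10⁻⁸)(1.01×10⁵)·(cos30° − cos75°) = (0.001621)·(+0.6072) = 9.843×10⁻⁴ J.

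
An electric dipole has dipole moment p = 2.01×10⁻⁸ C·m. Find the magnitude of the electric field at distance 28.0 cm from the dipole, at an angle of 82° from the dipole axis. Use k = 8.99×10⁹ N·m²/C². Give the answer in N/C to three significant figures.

E ≈ 8470 N/C

At angle θ the dipole field magnitude is E = (kp/r³)·√(1 + 3cos²θ).
kp/r³ = (8.99×10⁹)(2.01×10⁻⁸) / (0.280)³ = 8232 N/C.
√(1 + 3cos²82°) = √(1 + 3·0.0194) = √1.0581 ≈ 1.0286.
E ≈ 8232 × 1.029 = 8467 N/C.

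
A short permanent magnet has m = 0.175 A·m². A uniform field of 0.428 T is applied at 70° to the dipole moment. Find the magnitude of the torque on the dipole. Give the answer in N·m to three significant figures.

τ ≈ 0.0704 N·m

Torque on a magnetic dipole: τ = mB sinθ.
τ = (0.175)(0.428)·sin70° = 0.07038 N·m.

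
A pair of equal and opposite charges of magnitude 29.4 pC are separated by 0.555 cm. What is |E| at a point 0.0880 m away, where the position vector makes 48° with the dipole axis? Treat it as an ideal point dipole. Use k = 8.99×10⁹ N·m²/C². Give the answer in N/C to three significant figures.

E ≈ 3.30 N/C

Dipole moment p = qd = (2.94×10⁻¹¹ C)(0.00555 m) = 1.632×10⁻¹³ C·m.
At angle θ the dipole field magnitude is E = (kp/r³)·√(1 + 3cos²θ).
kp/r³ = (8.99×10⁹)(1.632×10⁻¹³) / (0.0880)³ = 2.153 N/C.
√(1 + 3cos²48°) = √(1 + 3·0.4477) = √2.3432 ≈ 1.5308.
E ≈ 2.153 × 1.531 = 3.296 N/C.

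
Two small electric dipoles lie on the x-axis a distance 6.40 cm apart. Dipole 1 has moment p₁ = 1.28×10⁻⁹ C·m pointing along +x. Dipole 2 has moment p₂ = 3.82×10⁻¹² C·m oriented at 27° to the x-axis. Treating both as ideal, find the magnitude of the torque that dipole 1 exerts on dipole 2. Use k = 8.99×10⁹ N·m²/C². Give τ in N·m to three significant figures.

The second dipole sits on the axis of the first, so the field there is axial: E₁ = 2kp₁/r³ along +x.
E₁ = 2(8.99×10⁹)(1.28×10⁻⁹)/(0.0640)³ = 8.779×10⁴ N/C.
Torque on the second dipole: τ = p₂ E₁ sinθ.
τ = (3.82×10⁻¹²)(8.779×10⁴)·sin27° = 1.523×10⁻⁷ N·m.

τ ≈ 1.52×10⁻⁷ N·m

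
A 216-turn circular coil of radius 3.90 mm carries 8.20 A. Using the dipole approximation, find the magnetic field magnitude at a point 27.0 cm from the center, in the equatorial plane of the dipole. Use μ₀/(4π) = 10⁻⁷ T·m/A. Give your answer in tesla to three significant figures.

B ≈ 4.30×10⁻⁷ T

m = NIA = NIπa² = 216·(8.20)·π·(0.00390)² = 0.08463 A·m².
In the equatorial plane B = (μ₀/4π)·m/r³ (half the axial value).
B = (10⁻⁷)·(0.08463) / (0.270)³ = 4.300×10⁻⁷ T.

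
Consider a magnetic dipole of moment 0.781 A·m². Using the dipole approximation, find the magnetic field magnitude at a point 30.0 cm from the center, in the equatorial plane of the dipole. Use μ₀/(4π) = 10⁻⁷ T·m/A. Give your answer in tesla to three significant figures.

B ≈ 2.89×10⁻⁶ T

In the equatorial plane B = (μ₀/4π)·m/r³ (half the axial value).
B = (10⁻⁷)·(0.781) / (0.300)³ = 2.893×10⁻⁶ T.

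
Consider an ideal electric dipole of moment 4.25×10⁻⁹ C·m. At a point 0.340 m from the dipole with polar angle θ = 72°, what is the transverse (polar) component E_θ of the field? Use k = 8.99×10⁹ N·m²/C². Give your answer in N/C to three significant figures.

E_θ ≈ 925 N/C

For a dipole, E_θ = (kp sinθ)/r³.
kp/r³ = (8.99×10⁹)(4.25×10⁻⁹)/(0.340)³ = 972.1 N/C.
E_θ = 972.1·sin72° = 924.5 N/C.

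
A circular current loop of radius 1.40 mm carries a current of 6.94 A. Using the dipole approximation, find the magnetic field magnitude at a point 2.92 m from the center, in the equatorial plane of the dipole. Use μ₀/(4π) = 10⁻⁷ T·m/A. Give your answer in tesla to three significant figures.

B ≈ 1.72×10⁻¹³ T

Magnetic moment m = IA = Iπa² = (6.94)·π·(0.00140)² = 4.273×10⁻⁵ A·m².
In the equatorial plane B = (μ₀/4π)·m/r³ (half the axial value).
B = (10⁻⁷)·(4.273×10⁻⁵) / (2.92)³ = 1.716×10⁻¹³ T.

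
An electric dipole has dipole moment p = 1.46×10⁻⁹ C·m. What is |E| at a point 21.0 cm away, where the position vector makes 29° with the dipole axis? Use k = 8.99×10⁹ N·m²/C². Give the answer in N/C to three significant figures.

E ≈ 2570 N/C

At angle θ the dipole field magnitude is E = (kp/r³)·√(1 + 3cos²θ).
kp/r³ = (8.99×10⁹)(1.46×10⁻⁹) / (0.210)³ = 1417 N/C.
√(1 + 3cos²29°) = √(1 + 3·0.7650) = √3.2949 ≈ 1.8152.
E ≈ 1417 × 1.815 = 2573 N/C.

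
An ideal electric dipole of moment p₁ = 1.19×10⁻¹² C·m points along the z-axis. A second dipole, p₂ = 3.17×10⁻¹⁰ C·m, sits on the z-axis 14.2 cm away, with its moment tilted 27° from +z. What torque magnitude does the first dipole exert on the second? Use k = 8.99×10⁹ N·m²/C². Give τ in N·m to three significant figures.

The second dipole sits on the axis of the first, so the field there is axial: E₁ = 2kp₁/r³ along +z.
E₁ = 2(8.99×10⁹)(1.19×10⁻¹²)/(0.142)³ = 7.473 N/C.
Torque on the second dipole: τ = p₂ E₁ sinθ.
τ = (3.17×10⁻¹⁰)(7.473)·sin27° = 1.075×10⁻⁹ N·m.

τ ≈ 1.08×10⁻⁹ N·m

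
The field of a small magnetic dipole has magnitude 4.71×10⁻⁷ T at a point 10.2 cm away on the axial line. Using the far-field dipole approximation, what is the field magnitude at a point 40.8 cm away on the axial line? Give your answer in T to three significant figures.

Dipole fields scale as 1/r³ in the far field; the geometry is the same at both points.
B₂ = B₁ · (r₁/r₂)³ = 4.71×10⁻⁷ · (10.2/40.8)³.
(r₁/r₂)³ = (0.25)³ = 0.01562.
B₂ ≈ 7.359×10⁻⁹ T.

B ≈ 7.36×10⁻⁹ T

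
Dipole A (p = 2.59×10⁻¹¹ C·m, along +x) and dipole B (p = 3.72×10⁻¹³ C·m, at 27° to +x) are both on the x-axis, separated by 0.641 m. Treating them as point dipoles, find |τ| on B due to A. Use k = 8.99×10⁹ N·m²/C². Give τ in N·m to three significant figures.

The second dipole sits on the axis of the first, so the field there is axial: E₁ = 2kp₁/r³ along +x.
E₁ = 2(8.99×10⁹)(2.59×10⁻¹¹)/(0.641)³ = 1.768 N/C.
Torque on the second dipole: τ = p₂ E₁ sinθ.
τ = (3.72×10⁻¹³)(1.768)·sin27° = 2.986×10⁻¹³ N·m.

τ ≈ 2.99×10⁻¹³ N·m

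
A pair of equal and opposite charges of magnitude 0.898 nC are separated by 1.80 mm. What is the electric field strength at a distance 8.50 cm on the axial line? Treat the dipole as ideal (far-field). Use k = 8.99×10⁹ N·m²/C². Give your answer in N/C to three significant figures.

Dipole moment p = qd = (8.98×10⁻¹⁰ C)(0.00180 m) = 1.616×10⁻¹² C·m.
On the dipole axis E = 2kp/r³.
E = 2·(8.99×10⁹)(1.616×10⁻¹²) / (0.0850)³ = 47.31 N/C.

E ≈ 47.3 N/C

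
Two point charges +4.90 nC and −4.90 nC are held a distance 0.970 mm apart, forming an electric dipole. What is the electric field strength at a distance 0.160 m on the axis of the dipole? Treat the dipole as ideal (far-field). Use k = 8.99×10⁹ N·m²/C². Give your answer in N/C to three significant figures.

Dipole moment p = qd = (4.90×10⁻⁹ C)(9.70×10⁻⁴ m) = 4.753×10⁻¹² C·m.
On the dipole axis E = 2kp/r³.
E = 2·(8.99×10⁹)(4.753×10⁻¹²) / (0.160)³ = 20.86 N/C.

E ≈ 20.9 N/C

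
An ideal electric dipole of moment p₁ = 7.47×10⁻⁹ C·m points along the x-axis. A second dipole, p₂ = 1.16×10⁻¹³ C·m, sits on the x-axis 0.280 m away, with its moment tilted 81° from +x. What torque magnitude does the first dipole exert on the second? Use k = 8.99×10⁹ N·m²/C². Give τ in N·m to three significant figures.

The second dipole sits on the axis of the first, so the field there is axial: E₁ = 2kp₁/r³ along +x.
E₁ = 2(8.99×10⁹)(7.47×10⁻⁹)/(0.280)³ = 6118 N/C.
Torque on the second dipole: τ = p₂ E₁ sinθ.
τ = (1.16×10⁻¹³)(6118)·sin81° = 7.010×10⁻¹⁰ N·m.

τ ≈ 7.01×10⁻¹⁰ N·m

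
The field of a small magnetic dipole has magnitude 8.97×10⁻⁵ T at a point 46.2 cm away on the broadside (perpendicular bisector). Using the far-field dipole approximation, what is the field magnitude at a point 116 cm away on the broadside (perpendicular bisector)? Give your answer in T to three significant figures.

Dipole fields scale as 1/r³ in the far field; the geometry is the same at both points.
B₂ = B₁ · (r₁/r₂)³ = 8.97×10⁻⁵ · (46.2/116)³.
(r₁/r₂)³ = (0.3983)³ = 0.06318.
B₂ ≈ 5.667×10⁻⁶ T.

B ≈ 5.67×10⁻⁶ T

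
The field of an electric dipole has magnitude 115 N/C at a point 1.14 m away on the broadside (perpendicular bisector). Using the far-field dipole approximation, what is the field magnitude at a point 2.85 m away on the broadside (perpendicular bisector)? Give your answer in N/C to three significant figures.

Dipole fields scale as 1/r³ in the far field; the geometry is the same at both points.
E₂ = E₁ · (r₁/r₂)³ = 115 · (1.14/2.85)³.
(r₁/r₂)³ = (0.4)³ = 0.064.
E₂ ≈ 7.360 N/C.

E ≈ 7.36 N/C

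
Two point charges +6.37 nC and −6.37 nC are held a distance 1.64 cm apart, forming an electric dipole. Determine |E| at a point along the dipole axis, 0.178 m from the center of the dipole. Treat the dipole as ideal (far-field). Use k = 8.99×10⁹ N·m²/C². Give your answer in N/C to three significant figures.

Dipole moment p = qd = (6.37×10⁻⁹ C)(0.0164 m) = 1.045×10⁻¹⁰ C·m.
On the dipole axis E = 2kp/r³.
E = 2·(8.99×10⁹)(1.045×10⁻¹⁰) / (0.178)³ = 333.2 N/C.

E ≈ 333 N/C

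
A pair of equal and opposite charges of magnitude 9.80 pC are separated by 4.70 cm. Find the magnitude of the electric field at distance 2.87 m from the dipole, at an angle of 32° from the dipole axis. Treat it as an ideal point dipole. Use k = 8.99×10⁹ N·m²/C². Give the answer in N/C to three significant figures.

Dipole moment p = qd = (9.80×10⁻¹² C)(0.0470 m) = 4.606×10⁻¹³ C·m.
At angle θ the dipole field magnitude is E = (kp/r³)·√(1 + 3cos²θ).
kp/r³ = (8.99×10⁹)(4.606×10⁻¹³) / (2.87)³ = 1.752×10⁻⁴ N/C.
√(1 + 3cos²32°) = √(1 + 3·0.7192) = √3.1576 ≈ 1.7770.
E ≈ 1.752×10⁻⁴ × 1.777 = 3.113×10⁻⁴ N/C.

E ≈ 3.11×10⁻⁴ N/C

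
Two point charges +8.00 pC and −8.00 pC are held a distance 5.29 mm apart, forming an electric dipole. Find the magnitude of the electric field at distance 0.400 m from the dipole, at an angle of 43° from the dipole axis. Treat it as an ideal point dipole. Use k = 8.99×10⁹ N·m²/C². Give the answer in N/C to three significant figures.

Dipole moment p = qd = (8.00×10⁻¹² C)(0.00529 m) = 4.232×10⁻¹⁴ C·m.
At angle θ the dipole field magnitude is E = (kp/r³)·√(1 + 3cos²θ).
kp/r³ = (8.99×10⁹)(4.232×10⁻¹⁴) / (0.400)³ = 0.005945 N/C.
√(1 + 3cos²43°) = √(1 + 3·0.5349) = √2.6046 ≈ 1.6139.
E ≈ 0.005945 × 1.614 = 0.009594 N/C.

E ≈ 0.00959 N/C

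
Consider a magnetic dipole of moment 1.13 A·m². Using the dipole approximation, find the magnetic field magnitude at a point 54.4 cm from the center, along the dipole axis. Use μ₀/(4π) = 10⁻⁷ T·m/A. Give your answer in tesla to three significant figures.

On axis B = (μ₀/4π)·2m/r³.
B = 2·(10⁻⁷)·(1.13) / (0.544)³ = 1.404×10⁻⁶ T.

B ≈ 1.40×10⁻⁶ T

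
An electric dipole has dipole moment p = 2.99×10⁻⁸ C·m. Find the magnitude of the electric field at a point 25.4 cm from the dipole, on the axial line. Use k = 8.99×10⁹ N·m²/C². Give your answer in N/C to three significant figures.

E ≈ 3.28×10⁴ N/C

On the dipole axis E = 2kp/r³.
E = 2·(8.99×10⁹)(2.99×10⁻⁸) / (0.254)³ = 3.281×10⁴ N/C.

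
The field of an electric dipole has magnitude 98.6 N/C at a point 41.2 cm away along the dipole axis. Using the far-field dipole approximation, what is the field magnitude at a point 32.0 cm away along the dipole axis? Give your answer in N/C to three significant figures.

Dipole fields scale as 1/r³ in the far field; the geometry is the same at both points.
E₂ = E₁ · (r₁/r₂)³ = 98.6 · (41.2/32.0)³.
(r₁/r₂)³ = (1.288)³ = 2.134.
E₂ ≈ 210.4 N/C.

E ≈ 210 N/C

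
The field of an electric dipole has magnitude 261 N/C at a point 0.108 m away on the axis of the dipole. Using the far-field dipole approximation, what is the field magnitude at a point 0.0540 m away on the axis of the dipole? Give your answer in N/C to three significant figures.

Dipole fields scale as 1/r³ in the far field; the geometry is the same at both points.
E₂ = E₁ · (r₁/r₂)³ = 261 · (0.108/0.0540)³.
(r₁/r₂)³ = (2)³ = 8.
E₂ ≈ 2088 N/C.

E ≈ 2090 N/C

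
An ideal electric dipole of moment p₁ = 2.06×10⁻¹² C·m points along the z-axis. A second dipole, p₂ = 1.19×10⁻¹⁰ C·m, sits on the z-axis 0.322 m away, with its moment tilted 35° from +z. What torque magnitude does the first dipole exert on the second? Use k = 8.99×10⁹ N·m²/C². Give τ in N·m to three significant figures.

τ ≈ 7.57×10⁻¹¹ N·m

The second dipole sits on the axis of the first, so the field there is axial: E₁ = 2kp₁/r³ along +z.
E₁ = 2(8.99×10⁹)(2.06×10⁻¹²)/(0.322)³ = 1.109 N/C.
Torque on the second dipole: τ = p₂ E₁ sinθ.
τ = (1.19×10⁻¹⁰)(1.109)·sin35° = 7.572×10⁻¹¹ N·m.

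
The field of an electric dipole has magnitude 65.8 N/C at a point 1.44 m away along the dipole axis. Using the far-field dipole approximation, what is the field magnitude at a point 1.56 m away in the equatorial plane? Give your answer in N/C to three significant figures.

Dipole fields scale as 1/r³ in the far field.
The axial field is twice the equatorial field at the same r, so the geometry factor is 1/2.
E₂ = E₁ · (1/2) · (r₁/r₂)³ = 65.8 · 0.5 · (1.44/1.56)³.
(r₁/r₂)³ = (0.9231)³ = 0.7865.
E₂ ≈ 25.88 N/C.

E ≈ 25.9 N/C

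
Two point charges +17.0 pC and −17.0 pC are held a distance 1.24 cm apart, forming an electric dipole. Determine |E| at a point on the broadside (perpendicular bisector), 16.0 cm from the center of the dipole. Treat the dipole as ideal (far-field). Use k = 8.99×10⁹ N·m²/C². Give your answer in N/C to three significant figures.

E ≈ 0.463 N/C

Dipole moment p = qd = (1.70×10⁻¹¹ C)(0.0124 m) = 2.108×10⁻¹³ C·m.
In the equatorial plane E = kp/r³.
E = (8.99×10⁹)(2.108×10⁻¹³) / (0.160)³ = 0.4627 N/C.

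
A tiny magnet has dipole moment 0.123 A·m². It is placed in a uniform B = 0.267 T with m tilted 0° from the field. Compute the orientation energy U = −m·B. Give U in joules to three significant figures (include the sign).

U = −m·B = −mB cosθ.
U = −(0.123)(0.267)·cos0° = -0.03284 J.

U ≈ -0.0328 J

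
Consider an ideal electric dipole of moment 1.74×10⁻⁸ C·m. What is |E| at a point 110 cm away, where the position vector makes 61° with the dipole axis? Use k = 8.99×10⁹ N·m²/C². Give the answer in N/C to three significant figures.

E ≈ 153 N/C

At angle θ the dipole field magnitude is E = (kp/r³)·√(1 + 3cos²θ).
kp/r³ = (8.99×10⁹)(1.74×10⁻⁸) / (1.10)³ = 117.5 N/C.
√(1 + 3cos²61°) = √(1 + 3·0.2350) = √1.7051 ≈ 1.3058.
E ≈ 117.5 × 1.306 = 153.5 N/C.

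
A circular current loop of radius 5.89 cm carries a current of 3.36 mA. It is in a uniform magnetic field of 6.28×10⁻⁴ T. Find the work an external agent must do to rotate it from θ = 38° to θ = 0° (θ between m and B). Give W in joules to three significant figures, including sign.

Magnetic moment m = IA = Iπa² = (0.00336)·π·(0.0589)² = 3.662×10⁻⁵ A·m².
W_ext = ΔU = −mB cosθ₂ + mB cosθ₁ = mB(cosθ₁ − cosθ₂).
W = (3.662×10⁻⁵)(6.28×10⁻⁴)·(cos38° − cos0°) = (2.300×10⁻⁸)·(-0.2120) = -4.875×10⁻⁹ J.

W ≈ -4.88×10⁻⁹ J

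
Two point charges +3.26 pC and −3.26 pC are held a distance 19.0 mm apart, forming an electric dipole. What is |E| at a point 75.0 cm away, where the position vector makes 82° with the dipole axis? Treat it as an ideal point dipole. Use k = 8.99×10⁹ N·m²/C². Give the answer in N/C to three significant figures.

E ≈ 0.00136 N/C

Dipole moment p = qd = (3.26×10⁻¹² C)(0.0190 m) = 6.194×10⁻¹⁴ C·m.
At angle θ the dipole field magnitude is E = (kp/r³)·√(1 + 3cos²θ).
kp/r³ = (8.99×10⁹)(6.194×10⁻¹⁴) / (0.750)³ = 0.001320 N/C.
√(1 + 3cos²82°) = √(1 + 3·0.0194) = √1.0581 ≈ 1.0286.
E ≈ 0.001320 × 1.029 = 0.001358 N/C.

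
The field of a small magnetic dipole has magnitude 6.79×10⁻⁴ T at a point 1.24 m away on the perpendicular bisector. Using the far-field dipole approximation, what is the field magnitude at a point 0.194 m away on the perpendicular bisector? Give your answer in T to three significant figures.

Dipole fields scale as 1/r³ in the far field; the geometry is the same at both points.
B₂ = B₁ · (r₁/r₂)³ = 6.79×10⁻⁴ · (1.24/0.194)³.
(r₁/r₂)³ = (6.392)³ = 261.1.
B₂ ≈ 0.1773 T.

B ≈ 0.177 T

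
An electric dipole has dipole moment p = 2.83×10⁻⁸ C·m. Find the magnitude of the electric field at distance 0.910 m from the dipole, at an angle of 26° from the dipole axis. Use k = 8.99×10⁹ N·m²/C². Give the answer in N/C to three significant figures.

E ≈ 625 N/C

At angle θ the dipole field magnitude is E = (kp/r³)·√(1 + 3cos²θ).
kp/r³ = (8.99×10⁹)(2.83×10⁻⁸) / (0.910)³ = 337.6 N/C.
√(1 + 3cos²26°) = √(1 + 3·0.8078) = √3.4235 ≈ 1.8503.
E ≈ 337.6 × 1.850 = 624.7 N/C.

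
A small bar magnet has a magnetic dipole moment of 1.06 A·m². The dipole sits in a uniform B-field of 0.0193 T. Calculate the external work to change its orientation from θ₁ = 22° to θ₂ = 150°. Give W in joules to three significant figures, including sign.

W ≈ 0.0367 J

W_ext = ΔU = −mB cosθ₂ + mB cosθ₁ = mB(cosθ₁ − cosθ₂).
W = (1.06)(0.0193)·(cos22° − cos150°) = (0.02046)·(+1.7932) = 0.03669 J.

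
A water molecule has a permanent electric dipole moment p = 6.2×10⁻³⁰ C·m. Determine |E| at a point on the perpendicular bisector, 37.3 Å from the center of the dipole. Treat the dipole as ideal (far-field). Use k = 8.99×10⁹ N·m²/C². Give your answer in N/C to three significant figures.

On the perpendicular bisector E = kp/r³ (half the axial value at the same distance).
E = (8.99×10⁹)(6.20×10⁻³⁰) / (3.73×10⁻⁹)³ = 1.074×10⁶ N/C.

E ≈ 1.07×10⁶ N/C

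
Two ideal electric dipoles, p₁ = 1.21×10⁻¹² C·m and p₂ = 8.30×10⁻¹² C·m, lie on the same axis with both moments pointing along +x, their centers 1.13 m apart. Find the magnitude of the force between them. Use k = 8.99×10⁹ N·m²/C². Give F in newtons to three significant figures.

F ≈ 3.32×10⁻¹³ N

On-axis field of dipole 1 at distance r: E = 2kp₁/r³. Force on dipole 2 is F = p₂·dE/dr (gradient along axis).
dE/dr = −6kp₁/r⁴, so |F| = 6kp₁p₂/r⁴ (attractive for aligned moments).
F = 6(8.99×10⁹)(1.21×10⁻¹²)(8.30×10⁻¹²)/(1.13)⁴ = 3.322×10⁻¹³ N.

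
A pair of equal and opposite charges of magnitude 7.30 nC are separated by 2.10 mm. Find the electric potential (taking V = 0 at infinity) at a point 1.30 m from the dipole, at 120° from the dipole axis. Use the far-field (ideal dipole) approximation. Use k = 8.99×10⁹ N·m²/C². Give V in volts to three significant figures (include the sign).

Dipole moment p = qd = (7.30×10⁻⁹ C)(0.00210 m) = 1.533×10⁻¹¹ C·m.
The dipole potential is V = kp cosθ / r².
V = (8.99×10⁹)(1.533×10⁻¹¹)·cos120° / (1.30)² = -0.04077 V.

V ≈ -0.0408 V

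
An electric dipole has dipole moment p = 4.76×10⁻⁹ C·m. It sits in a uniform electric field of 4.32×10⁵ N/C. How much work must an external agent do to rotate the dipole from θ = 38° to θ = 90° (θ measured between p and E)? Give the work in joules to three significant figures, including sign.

W_ext = ΔU = U(θ₂) − U(θ₁) = −pE cosθ₂ − (−pE cosθ₁) = pE(cosθ₁ − cosθ₂).
W = (4.76×10⁻⁹)(4.32×10⁵)·(cos38° − cos90°) = (0.002056)·(+0.7880) = 0.001620 J.

W ≈ 0.00162 J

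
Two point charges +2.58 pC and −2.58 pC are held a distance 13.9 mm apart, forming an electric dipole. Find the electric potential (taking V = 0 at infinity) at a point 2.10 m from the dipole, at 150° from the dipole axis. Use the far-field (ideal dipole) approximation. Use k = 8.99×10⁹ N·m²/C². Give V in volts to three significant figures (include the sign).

Dipole moment p = qd = (2.58×10⁻¹² C)(0.0139 m) = 3.586×10⁻¹⁴ C·m.
The dipole potential is V = kp cosθ / r².
V = (8.99×10⁹)(3.586×10⁻¹⁴)·cos150° / (2.10)² = -6.331×10⁻⁵ V.

V ≈ -6.33×10⁻⁵ V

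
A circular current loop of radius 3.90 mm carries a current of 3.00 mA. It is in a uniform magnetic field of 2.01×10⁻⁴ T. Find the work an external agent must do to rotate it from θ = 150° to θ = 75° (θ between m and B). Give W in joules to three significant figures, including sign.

W ≈ -3.24×10⁻¹¹ J

Magnetic moment m = IA = Iπa² = (0.00300)·π·(0.00390)² = 1.434×10⁻⁷ A·m².
W_ext = ΔU = −mB cosθ₂ + mB cosθ₁ = mB(cosθ₁ − cosθ₂).
W = (1.434×10⁻⁷)(2.01×10⁻⁴)·(cos150° − cos75°) = (2.882×10⁻¹¹)·(-1.1248) = -3.242×10⁻¹¹ J.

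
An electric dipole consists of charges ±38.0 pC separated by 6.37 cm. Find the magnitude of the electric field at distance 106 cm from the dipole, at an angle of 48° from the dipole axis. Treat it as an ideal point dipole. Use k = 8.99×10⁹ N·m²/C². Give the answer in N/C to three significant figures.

Dipole moment p = qd = (3.80×10⁻¹¹ C)(0.0637 m) = 2.421×10⁻¹² C·m.
At angle θ the dipole field magnitude is E = (kp/r³)·√(1 + 3cos²θ).
kp/r³ = (8.99×10⁹)(2.421×10⁻¹²) / (1.06)³ = 0.01827 N/C.
√(1 + 3cos²48°) = √(1 + 3·0.4477) = √2.3432 ≈ 1.5308.
E ≈ 0.01827 × 1.531 = 0.02797 N/C.

E ≈ 0.0280 N/C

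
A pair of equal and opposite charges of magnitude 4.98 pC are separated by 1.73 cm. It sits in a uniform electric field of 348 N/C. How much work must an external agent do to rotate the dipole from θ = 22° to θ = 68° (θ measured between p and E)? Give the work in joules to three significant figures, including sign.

Dipole moment p = qd = (4.98×10⁻¹² C)(0.0173 m) = 8.615×10⁻¹⁴ C·m.
W_ext = ΔU = U(θ₂) − U(θ₁) = −pE cosθ₂ − (−pE cosθ₁) = pE(cosθ₁ − cosθ₂).
W = (8.615×10⁻¹⁴)(348)·(cos22° − cos68°) = (2.998×10⁻¹¹)·(+0.5526) = 1.657×10⁻¹¹ J.

W ≈ 1.66×10⁻¹¹ J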